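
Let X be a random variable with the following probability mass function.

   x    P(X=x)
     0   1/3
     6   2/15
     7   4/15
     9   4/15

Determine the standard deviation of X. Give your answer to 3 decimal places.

E[X] = 76/15, E[X²] = 592/15
Var(X) = E[X²] − (E[X])² = 592/15 − 5776/225 = 3104/225
SD(X) = √(3104/225) ≈ 3.714

3.714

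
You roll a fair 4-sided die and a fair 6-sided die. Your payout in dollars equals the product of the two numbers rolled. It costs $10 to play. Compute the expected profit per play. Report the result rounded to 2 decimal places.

-$1.25

Distribution of the product of the two numbers rolled: 1 w.p. 1/24, 2 w.p. 1/12, 3 w.p. 1/12, 4 w.p. 1/8, 5 w.p. 1/24, 6 w.p. 1/8, …
E[payout] = (1/24)·1 + (1/12)·2 + (1/12)·3 + (1/8)·4 + (1/24)·5 + (1/8)·6 + (1/12)·8 + (1/24)·9 + (1/24)·10 + (1/8)·12 + (1/24)·15 + (1/24)·16 + (1/24)·18 + (1/24)·20 + (1/24)·24 = 35/4
Expected profit = 35/4 − 10 = -5/4 ≈ -$1.25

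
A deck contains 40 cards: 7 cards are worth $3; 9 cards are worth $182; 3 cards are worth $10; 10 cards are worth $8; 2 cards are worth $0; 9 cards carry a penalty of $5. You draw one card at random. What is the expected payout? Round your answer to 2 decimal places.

E[payout] = (7/40)·3 + (9/40)·182 + (3/40)·10 + (10/40)·8 + (2/40)·0 + (9/40)·(-5) = 431/10
≈ $43.10

$43.10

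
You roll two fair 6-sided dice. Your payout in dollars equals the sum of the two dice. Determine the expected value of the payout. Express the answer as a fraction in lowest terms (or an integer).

$7

Distribution of the sum of the two dice: 2 w.p. 1/36, 3 w.p. 1/18, 4 w.p. 1/12, 5 w.p. 1/9, 6 w.p. 5/36, 7 w.p. 1/6, …
E[payout] = (1/36)·2 + (1/18)·3 + (1/12)·4 + (1/9)·5 + (5/36)·6 + (1/6)·7 + (5/36)·8 + (1/9)·9 + (1/12)·10 + (1/18)·11 + (1/36)·12 = 7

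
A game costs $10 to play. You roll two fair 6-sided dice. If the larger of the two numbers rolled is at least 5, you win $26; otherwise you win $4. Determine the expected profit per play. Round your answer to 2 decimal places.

E[payout] = (4/9)·4 + (5/9)·26 = 146/9
Expected profit = 146/9 − 10 = 56/9 ≈ $6.22

$6.22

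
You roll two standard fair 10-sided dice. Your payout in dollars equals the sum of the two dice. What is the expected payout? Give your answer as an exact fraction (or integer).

Distribution of the sum of the two dice: 2 w.p. 1/100, 3 w.p. 1/50, 4 w.p. 3/100, 5 w.p. 1/25, 6 w.p. 1/20, 7 w.p. 3/50, …
E[payout] = (1/100)·2 + (1/50)·3 + (3/100)·4 + (1/25)·5 + (1/20)·6 + (3/50)·7 + (7/100)·8 + (2/25)·9 + (9/100)·10 + (1/10)·11 + (9/100)·12 + (2/25)·13 + (7/100)·14 + (3/50)·15 + (1/20)·16 + (1/25)·17 + (3/100)·18 + (1/50)·19 + (1/100)·20 = 11

$11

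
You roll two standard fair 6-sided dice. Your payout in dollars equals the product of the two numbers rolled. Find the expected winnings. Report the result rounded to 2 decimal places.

$12.25

Distribution of the product of the two numbers rolled: 1 w.p. 1/36, 2 w.p. 1/18, 3 w.p. 1/18, 4 w.p. 1/12, 5 w.p. 1/18, 6 w.p. 1/9, …
E[payout] = (1/36)·1 + (1/18)·2 + (1/18)·3 + (1/12)·4 + (1/18)·5 + (1/9)·6 + (1/18)·8 + (1/36)·9 + (1/18)·10 + (1/9)·12 + (1/18)·15 + (1/36)·16 + (1/18)·18 + (1/18)·20 + (1/18)·24 + (1/36)·25 + (1/18)·30 + (1/36)·36 = 49/4
≈ $12.25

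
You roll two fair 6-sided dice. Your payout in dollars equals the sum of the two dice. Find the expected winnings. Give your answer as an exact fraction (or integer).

$7

Distribution of the sum of the two dice: 2 w.p. 1/36, 3 w.p. 1/18, 4 w.p. 1/12, 5 w.p. 1/9, 6 w.p. 5/36, 7 w.p. 1/6, …
E[payout] = (1/36)·2 + (1/18)·3 + (1/12)·4 + (1/9)·5 + (5/36)·6 + (1/6)·7 + (5/36)·8 + (1/9)·9 + (1/12)·10 + (1/18)·11 + (1/36)·12 = 7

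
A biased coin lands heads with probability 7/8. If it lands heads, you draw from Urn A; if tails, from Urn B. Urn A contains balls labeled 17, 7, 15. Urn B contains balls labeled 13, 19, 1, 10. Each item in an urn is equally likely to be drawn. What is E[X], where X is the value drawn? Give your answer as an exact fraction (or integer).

E[X | Urn A] = (17 + 7 + 15)/3 = 13
E[X | Urn B] = (13 + 19 + 1 + 10)/4 = 43/4
E[X] = (7/8)·13 + (1/8)·43/4 = 407/32

407/32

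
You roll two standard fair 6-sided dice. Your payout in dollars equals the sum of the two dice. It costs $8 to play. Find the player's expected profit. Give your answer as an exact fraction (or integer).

-$1

Distribution of the sum of the two dice: 2 w.p. 1/36, 3 w.p. 1/18, 4 w.p. 1/12, 5 w.p. 1/9, 6 w.p. 5/36, 7 w.p. 1/6, …
E[payout] = (1/36)·2 + (1/18)·3 + (1/12)·4 + (1/9)·5 + (5/36)·6 + (1/6)·7 + (5/36)·8 + (1/9)·9 + (1/12)·10 + (1/18)·11 + (1/36)·12 = 7
Expected profit = 7 − 8 = -1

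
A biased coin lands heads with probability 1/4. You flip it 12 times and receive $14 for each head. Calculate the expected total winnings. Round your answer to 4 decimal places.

$42.0000

E[#heads] = 12·1/4 = 3 (linearity over flips).
E[winnings] = 14·3 = 42.
≈ 42.0000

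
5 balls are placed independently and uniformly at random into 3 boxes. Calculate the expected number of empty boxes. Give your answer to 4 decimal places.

0.3951

Let Xⱼ=1 if box j is empty. P(Xⱼ=1) = ((3-1)/3)^5 = 32/243.
By linearity, E[#empty] = 3·32/243 = 32/81.
≈ 0.3951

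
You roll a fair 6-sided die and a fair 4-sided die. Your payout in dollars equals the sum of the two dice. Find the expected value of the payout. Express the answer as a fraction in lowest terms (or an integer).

$6

Distribution of the sum of the two dice: 2 w.p. 1/24, 3 w.p. 1/12, 4 w.p. 1/8, 5 w.p. 1/6, 6 w.p. 1/6, 7 w.p. 1/6, …
E[payout] = (1/24)·2 + (1/12)·3 + (1/8)·4 + (1/6)·5 + (1/6)·6 + (1/6)·7 + (1/8)·8 + (1/12)·9 + (1/24)·10 = 6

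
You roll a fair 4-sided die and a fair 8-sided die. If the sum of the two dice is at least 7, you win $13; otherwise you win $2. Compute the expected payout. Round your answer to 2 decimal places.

E[payout] = (7/16)·2 + (9/16)·13 = 131/16
≈ $8.19

$8.19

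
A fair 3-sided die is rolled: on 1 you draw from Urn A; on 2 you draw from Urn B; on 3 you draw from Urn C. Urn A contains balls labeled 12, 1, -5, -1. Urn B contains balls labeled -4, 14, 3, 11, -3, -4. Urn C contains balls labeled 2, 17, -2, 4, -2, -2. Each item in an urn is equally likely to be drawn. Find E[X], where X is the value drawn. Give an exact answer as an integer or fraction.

89/36

E[X | Urn A] = (12 + 1 − 5 − 1)/4 = 7/4
E[X | Urn B] = (-4 + 14 + 3 + 11 − 3 − 4)/6 = 17/6
E[X | Urn C] = (2 + 17 − 2 + 4 − 2 − 2)/6 = 17/6
E[X] = (1/3)·7/4 + (1/3)·17/6 + (1/3)·17/6 = 89/36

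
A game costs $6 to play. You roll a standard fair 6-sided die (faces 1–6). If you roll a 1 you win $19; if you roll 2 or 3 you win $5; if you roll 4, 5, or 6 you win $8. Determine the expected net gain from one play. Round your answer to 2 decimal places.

$2.83

E[payout] = (1/3)·5 + (1/2)·8 + (1/6)·19 = 53/6
Expected profit = 53/6 − 6 = 17/6 ≈ $2.83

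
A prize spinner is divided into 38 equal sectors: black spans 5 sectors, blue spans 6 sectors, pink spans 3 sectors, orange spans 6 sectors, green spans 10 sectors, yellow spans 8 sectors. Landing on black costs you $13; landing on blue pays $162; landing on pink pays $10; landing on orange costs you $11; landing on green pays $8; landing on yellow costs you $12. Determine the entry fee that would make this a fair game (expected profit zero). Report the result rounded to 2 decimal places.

E[payout] = (5/38)·(-13) + (6/38)·162 + (3/38)·10 + (6/38)·(-11) + (10/38)·8 + (8/38)·(-12) = 45/2
Fair fee = E[payout] = 45/2 ≈ $22.50

$22.50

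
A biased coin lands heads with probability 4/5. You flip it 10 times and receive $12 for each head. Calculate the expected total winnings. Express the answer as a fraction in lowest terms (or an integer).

$96

E[#heads] = 10·4/5 = 8 (linearity over flips).
E[winnings] = 12·8 = 96.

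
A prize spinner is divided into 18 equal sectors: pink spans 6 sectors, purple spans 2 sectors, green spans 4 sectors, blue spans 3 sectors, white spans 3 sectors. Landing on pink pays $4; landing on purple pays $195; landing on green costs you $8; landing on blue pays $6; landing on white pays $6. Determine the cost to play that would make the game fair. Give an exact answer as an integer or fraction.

E[payout] = (6/18)·4 + (2/18)·195 + (4/18)·(-8) + (3/18)·6 + (3/18)·6 = 209/9
Fair fee = E[payout] = 209/9

209/9 dollars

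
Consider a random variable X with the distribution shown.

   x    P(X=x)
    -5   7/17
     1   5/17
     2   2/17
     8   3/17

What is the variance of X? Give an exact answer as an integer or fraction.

6456/289

E[X] = (7/17)·(-5) + (5/17)·1 + (2/17)·2 + (3/17)·8 = -2/17
E[X²] = (7/17)·25 + (5/17)·1 + (2/17)·4 + (3/17)·64 = 380/17
Var(X) = 380/17 − (-2/17)² = 6456/289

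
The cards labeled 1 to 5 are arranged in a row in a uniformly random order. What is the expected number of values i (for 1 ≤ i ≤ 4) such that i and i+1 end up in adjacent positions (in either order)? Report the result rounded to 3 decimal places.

For each i ∈ {1,…,4}, let Xᵢ = 1 if i and i+1 are adjacent. P(Xᵢ=1) = 2·(5−1)!/5! = 2/5.
By linearity, E[ΣXᵢ] = (4)·(2/5) = 8/5.
≈ 1.600

1.600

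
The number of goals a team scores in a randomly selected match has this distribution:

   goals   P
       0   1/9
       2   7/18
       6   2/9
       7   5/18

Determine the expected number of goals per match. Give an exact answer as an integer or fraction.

E[X] = (1/9)·0 + (7/18)·2 + (2/9)·6 + (5/18)·7
     = 73/18

73/18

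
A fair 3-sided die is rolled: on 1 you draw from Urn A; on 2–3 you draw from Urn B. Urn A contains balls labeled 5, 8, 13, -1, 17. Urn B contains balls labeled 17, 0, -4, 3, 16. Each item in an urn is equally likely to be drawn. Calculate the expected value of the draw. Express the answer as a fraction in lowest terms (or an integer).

106/15

E[X | Urn A] = (5 + 8 + 13 − 1 + 17)/5 = 42/5
E[X | Urn B] = (17 + 0 − 4 + 3 + 16)/5 = 32/5
E[X] = (1/3)·42/5 + (2/3)·32/5 = 106/15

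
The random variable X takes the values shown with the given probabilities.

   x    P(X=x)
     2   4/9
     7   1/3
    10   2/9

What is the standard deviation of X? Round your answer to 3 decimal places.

E[X] = 49/9, E[X²] = 121/3
Var(X) = E[X²] − (E[X])² = 121/3 − 2401/81 = 866/81
SD(X) = √(866/81) ≈ 3.270

3.270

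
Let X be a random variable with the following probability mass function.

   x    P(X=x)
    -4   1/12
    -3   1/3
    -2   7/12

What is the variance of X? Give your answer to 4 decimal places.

E[X] = (1/12)·(-4) + (1/3)·(-3) + (7/12)·(-2) = -5/2
E[X²] = (1/12)·16 + (1/3)·9 + (7/12)·4 = 20/3
Var(X) = 20/3 − (-5/2)² = 5/12 ≈ 0.4167

0.4167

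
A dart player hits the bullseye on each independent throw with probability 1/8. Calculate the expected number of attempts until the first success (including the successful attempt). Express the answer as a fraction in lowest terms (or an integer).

For a geometric distribution, E[trials] = 1/p = 1/(1/8) = 8.

8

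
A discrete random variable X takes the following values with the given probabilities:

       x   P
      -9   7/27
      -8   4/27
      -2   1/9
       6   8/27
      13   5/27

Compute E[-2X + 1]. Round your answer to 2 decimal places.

E[-2x+1] = (7/27)·19 + (4/27)·17 + (1/9)·5 + (8/27)·(-11) + (5/27)·(-25)
     = 1/9 ≈ 0.11

0.11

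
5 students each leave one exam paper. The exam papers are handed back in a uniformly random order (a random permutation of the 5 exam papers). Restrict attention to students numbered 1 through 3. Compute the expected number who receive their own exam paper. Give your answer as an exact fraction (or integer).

3/5

Let Xᵢ = 1 if person i gets their own exam paper. For each i, P(Xᵢ=1) = 1/5.
By linearity of expectation, E[X₁+…+X_3] = 3·(1/5) = 3/5.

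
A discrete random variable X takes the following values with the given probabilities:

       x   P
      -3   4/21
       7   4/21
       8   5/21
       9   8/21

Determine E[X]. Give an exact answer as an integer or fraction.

128/21

E[X] = (4/21)·(-3) + (4/21)·7 + (5/21)·8 + (8/21)·9
     = 128/21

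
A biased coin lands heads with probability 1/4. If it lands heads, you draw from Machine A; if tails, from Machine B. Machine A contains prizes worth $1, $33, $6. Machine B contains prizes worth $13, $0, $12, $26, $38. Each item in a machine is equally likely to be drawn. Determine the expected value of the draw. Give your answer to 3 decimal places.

E[X | Machine A] = (1 + 33 + 6)/3 = 40/3
E[X | Machine B] = (13 + 0 + 12 + 26 + 38)/5 = 89/5
E[X] = (1/4)·40/3 + (3/4)·89/5 = 1001/60 ≈ 16.683

$16.683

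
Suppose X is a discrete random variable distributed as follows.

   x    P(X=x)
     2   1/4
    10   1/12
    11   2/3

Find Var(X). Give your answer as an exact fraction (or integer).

E[X] = (1/4)·2 + (1/12)·10 + (2/3)·11 = 26/3
E[X²] = (1/4)·4 + (1/12)·100 + (2/3)·121 = 90
Var(X) = 90 − (26/3)² = 134/9

134/9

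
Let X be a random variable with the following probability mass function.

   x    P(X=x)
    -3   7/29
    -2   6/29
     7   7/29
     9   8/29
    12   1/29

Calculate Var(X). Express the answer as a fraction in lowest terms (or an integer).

E[X] = (7/29)·(-3) + (6/29)·(-2) + (7/29)·7 + (8/29)·9 + (1/29)·12 = 100/29
E[X²] = (7/29)·9 + (6/29)·4 + (7/29)·49 + (8/29)·81 + (1/29)·144 = 1222/29
Var(X) = 1222/29 − (100/29)² = 25438/841

25438/841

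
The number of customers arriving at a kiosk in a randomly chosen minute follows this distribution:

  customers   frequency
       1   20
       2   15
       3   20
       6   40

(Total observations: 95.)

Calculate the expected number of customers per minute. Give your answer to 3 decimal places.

3.684

Total = 95, so P(customers=1) = 20/95, etc.
E[X] = (4/19)·1 + (3/19)·2 + (4/19)·3 + (8/19)·6
     = 70/19 ≈ 3.684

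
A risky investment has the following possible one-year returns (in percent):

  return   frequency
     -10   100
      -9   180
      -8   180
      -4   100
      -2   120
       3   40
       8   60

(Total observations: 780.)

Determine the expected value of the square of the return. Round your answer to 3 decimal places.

Total = 780, so P(return=-10) = 100/780, etc.
E[X²] = (5/39)·100 + (3/13)·81 + (3/13)·64 + (5/39)·16 + (2/13)·4 + (2/39)·9 + (1/13)·64
     = 163/3 ≈ 54.333

54.333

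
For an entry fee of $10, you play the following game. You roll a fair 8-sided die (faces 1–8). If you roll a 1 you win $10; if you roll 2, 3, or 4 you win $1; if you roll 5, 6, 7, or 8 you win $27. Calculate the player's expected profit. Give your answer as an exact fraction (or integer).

41/8 dollars

E[payout] = (3/8)·1 + (1/8)·10 + (1/2)·27 = 121/8
Expected profit = 121/8 − 10 = 41/8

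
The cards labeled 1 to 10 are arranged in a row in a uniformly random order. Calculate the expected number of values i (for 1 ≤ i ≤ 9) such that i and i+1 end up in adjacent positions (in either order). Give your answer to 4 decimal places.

1.8000

For each i ∈ {1,…,9}, let Xᵢ = 1 if i and i+1 are adjacent. P(Xᵢ=1) = 2·(10−1)!/10! = 2/10.
By linearity, E[ΣXᵢ] = (9)·(2/10) = 9/5.
≈ 1.8000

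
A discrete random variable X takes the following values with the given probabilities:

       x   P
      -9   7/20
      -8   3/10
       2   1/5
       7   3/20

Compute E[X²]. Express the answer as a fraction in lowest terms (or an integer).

557/10

E[X²] = (7/20)·81 + (3/10)·64 + (1/5)·4 + (3/20)·49
     = 557/10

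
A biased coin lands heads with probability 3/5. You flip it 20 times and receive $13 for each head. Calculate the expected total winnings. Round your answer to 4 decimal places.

E[#heads] = 20·3/5 = 12 (linearity over flips).
E[winnings] = 13·12 = 156.
≈ 156.0000

$156.0000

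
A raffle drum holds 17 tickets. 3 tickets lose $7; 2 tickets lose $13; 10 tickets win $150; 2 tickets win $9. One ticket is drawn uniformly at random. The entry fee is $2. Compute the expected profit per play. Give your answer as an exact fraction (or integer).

1437/17 dollars

E[payout] = (3/17)·(-7) + (2/17)·(-13) + (10/17)·150 + (2/17)·9 = 1471/17
Expected profit = 1471/17 − 2 = 1437/17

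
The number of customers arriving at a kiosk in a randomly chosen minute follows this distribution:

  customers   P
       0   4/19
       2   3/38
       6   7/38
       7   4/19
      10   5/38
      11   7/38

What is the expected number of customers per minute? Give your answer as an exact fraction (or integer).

E[X] = (4/19)·0 + (3/38)·2 + (7/38)·6 + (4/19)·7 + (5/38)·10 + (7/38)·11
     = 231/38

231/38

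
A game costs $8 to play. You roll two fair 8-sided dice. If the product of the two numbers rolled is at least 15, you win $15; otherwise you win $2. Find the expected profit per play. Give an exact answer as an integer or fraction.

71/64 dollars

E[payout] = (29/64)·2 + (35/64)·15 = 583/64
Expected profit = 583/64 − 8 = 71/64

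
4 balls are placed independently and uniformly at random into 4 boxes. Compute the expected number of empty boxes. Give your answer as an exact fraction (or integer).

Let Xⱼ=1 if box j is empty. P(Xⱼ=1) = ((4-1)/4)^4 = 81/256.
By linearity, E[#empty] = 4·81/256 = 81/64.

81/64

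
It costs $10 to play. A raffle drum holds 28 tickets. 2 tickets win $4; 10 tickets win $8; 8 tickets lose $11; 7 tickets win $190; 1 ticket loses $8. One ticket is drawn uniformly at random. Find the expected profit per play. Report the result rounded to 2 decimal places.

E[payout] = (2/28)·4 + (10/28)·8 + (8/28)·(-11) + (7/28)·190 + (1/28)·(-8) = 661/14
Expected profit = 661/14 − 10 = 521/14 ≈ $37.21

$37.21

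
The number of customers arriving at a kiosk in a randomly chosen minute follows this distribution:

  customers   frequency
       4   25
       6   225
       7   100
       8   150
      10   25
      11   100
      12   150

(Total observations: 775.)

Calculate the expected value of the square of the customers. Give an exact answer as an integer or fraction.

Total = 775, so P(customers=4) = 25/775, etc.
E[X²] = (1/31)·16 + (9/31)·36 + (4/31)·49 + (6/31)·64 + (1/31)·100 + (4/31)·121 + (6/31)·144
     = 2368/31

2368/31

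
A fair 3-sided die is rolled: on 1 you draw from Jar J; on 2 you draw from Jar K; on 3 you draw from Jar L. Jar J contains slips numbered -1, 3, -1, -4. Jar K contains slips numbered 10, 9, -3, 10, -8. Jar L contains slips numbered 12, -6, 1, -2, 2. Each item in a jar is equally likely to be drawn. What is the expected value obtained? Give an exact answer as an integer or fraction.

E[X | Jar J] = (-1 + 3 − 1 − 4)/4 = -3/4
E[X | Jar K] = (10 + 9 − 3 + 10 − 8)/5 = 18/5
E[X | Jar L] = (12 − 6 + 1 − 2 + 2)/5 = 7/5
E[X] = (1/3)·(-3/4) + (1/3)·18/5 + (1/3)·7/5 = 17/12

17/12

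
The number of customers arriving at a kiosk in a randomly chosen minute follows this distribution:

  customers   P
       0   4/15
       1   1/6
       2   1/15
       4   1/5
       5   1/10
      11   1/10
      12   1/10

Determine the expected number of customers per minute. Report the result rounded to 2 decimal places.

E[X] = (4/15)·0 + (1/6)·1 + (1/15)·2 + (1/5)·4 + (1/10)·5 + (1/10)·11 + (1/10)·12
     = 39/10 ≈ 3.90

3.90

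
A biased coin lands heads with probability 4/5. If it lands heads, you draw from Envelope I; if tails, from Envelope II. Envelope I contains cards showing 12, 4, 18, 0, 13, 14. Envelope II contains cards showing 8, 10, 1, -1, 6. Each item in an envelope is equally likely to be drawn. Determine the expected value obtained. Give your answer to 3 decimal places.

E[X | Envelope I] = (12 + 4 + 18 + 0 + 13 + 14)/6 = 61/6
E[X | Envelope II] = (8 + 10 + 1 − 1 + 6)/5 = 24/5
E[X] = (4/5)·61/6 + (1/5)·24/5 = 682/75 ≈ 9.093

9.093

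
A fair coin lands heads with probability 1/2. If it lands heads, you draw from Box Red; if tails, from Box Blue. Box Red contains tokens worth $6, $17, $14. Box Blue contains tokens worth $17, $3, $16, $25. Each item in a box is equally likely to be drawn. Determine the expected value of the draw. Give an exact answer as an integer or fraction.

331/24 dollars

E[X | Box Red] = (6 + 17 + 14)/3 = 37/3
E[X | Box Blue] = (17 + 3 + 16 + 25)/4 = 61/4
E[X] = (1/2)·37/3 + (1/2)·61/4 = 331/24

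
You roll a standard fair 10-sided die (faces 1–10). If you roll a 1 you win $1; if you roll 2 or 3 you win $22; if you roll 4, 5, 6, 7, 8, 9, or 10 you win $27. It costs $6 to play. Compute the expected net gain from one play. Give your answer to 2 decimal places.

E[payout] = (1/10)·1 + (1/5)·22 + (7/10)·27 = 117/5
Expected profit = 117/5 − 6 = 87/5 ≈ $17.40

$17.40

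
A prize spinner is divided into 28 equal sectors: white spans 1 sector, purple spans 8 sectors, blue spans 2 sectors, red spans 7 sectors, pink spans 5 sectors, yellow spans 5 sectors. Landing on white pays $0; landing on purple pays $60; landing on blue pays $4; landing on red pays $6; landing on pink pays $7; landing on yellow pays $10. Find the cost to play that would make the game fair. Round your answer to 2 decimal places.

E[payout] = (1/28)·0 + (8/28)·60 + (2/28)·4 + (7/28)·6 + (5/28)·7 + (5/28)·10 = 615/28
Fair fee = E[payout] = 615/28 ≈ $21.96

$21.96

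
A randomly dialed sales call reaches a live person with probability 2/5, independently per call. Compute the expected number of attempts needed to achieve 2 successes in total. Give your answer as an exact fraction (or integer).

By linearity (sum of 2 independent geometric waits), E[trials] = 2/p = 2/(2/5) = 5.

5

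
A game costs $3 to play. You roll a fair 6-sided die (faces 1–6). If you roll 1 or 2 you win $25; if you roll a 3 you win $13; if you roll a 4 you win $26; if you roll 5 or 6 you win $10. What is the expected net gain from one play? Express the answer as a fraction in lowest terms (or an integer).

E[payout] = (1/3)·10 + (1/6)·13 + (1/3)·25 + (1/6)·26 = 109/6
Expected profit = 109/6 − 3 = 91/6

91/6 dollars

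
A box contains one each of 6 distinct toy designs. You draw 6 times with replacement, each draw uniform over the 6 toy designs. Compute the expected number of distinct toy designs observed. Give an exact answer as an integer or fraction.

31031/7776

Let Xⱼ=1 if type j appears at least once. P(Xⱼ=1) = 1 − ((6−1)/6)^6 = 31031/46656.
E[#distinct] = 6·31031/46656 = 31031/7776.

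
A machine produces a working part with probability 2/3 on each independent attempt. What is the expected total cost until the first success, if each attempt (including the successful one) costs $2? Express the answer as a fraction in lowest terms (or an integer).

E[#attempts] = 1/p = 3/2; E[cost] = 2·3/2 = 3.

$3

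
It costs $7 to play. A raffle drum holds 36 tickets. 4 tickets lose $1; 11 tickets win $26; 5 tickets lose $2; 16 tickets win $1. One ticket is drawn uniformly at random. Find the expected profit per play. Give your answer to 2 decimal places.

E[payout] = (4/36)·(-1) + (11/36)·26 + (5/36)·(-2) + (16/36)·1 = 8
Expected profit = 8 − 7 = 1 ≈ $1.00

$1.00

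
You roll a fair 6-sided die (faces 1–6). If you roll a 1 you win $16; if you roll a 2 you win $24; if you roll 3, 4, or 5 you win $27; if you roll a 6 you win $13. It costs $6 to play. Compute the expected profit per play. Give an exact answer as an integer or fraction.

E[payout] = (1/6)·13 + (1/6)·16 + (1/6)·24 + (1/2)·27 = 67/3
Expected profit = 67/3 − 6 = 49/3

49/3 dollars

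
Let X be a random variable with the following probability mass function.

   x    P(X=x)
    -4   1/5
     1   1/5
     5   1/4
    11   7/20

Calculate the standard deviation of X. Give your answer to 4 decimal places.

E[X] = 9/2, E[X²] = 52
Var(X) = E[X²] − (E[X])² = 52 − 81/4 = 127/4
SD(X) = √(127/4) ≈ 5.6347

5.6347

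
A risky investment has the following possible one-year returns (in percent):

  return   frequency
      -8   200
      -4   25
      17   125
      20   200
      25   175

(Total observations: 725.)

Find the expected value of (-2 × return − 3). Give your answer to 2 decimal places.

Total = 725, so P(return=-8) = 200/725, etc.
E[-2x-3] = (8/29)·13 + (1/29)·5 + (5/29)·(-37) + (8/29)·(-43) + (7/29)·(-53)
     = -791/29 ≈ -27.28

-27.28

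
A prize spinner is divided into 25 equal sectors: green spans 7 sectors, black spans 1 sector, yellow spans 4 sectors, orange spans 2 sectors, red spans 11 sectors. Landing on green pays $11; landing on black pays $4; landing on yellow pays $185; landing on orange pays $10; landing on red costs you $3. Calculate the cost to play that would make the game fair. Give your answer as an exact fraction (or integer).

808/25 dollars

E[payout] = (7/25)·11 + (1/25)·4 + (4/25)·185 + (2/25)·10 + (11/25)·(-3) = 808/25
Fair fee = E[payout] = 808/25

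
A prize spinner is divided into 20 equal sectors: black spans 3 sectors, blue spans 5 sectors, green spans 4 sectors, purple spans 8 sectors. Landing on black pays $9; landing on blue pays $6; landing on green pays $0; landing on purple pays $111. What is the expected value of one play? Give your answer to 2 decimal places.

$47.25

E[payout] = (3/20)·9 + (5/20)·6 + (4/20)·0 + (8/20)·111 = 189/4
≈ $47.25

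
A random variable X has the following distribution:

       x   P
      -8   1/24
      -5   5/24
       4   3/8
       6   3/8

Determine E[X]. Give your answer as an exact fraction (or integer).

E[X] = (1/24)·(-8) + (5/24)·(-5) + (3/8)·4 + (3/8)·6
     = 19/8

19/8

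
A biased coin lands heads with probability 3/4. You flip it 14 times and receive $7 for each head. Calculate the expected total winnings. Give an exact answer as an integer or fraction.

147/2 dollars

E[#heads] = 14·3/4 = 21/2 (linearity over flips).
E[winnings] = 7·21/2 = 147/2.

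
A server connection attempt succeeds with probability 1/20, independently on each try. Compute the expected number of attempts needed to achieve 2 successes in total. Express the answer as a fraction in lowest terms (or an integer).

By linearity (sum of 2 independent geometric waits), E[trials] = 2/p = 2/(1/20) = 40.

40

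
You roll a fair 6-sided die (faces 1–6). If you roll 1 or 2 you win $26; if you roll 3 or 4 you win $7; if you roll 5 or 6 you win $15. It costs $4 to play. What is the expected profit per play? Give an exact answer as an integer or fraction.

$12

E[payout] = (1/3)·7 + (1/3)·15 + (1/3)·26 = 16
Expected profit = 16 − 4 = 12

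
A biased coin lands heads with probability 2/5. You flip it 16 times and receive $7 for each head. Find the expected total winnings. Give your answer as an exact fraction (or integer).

E[#heads] = 16·2/5 = 32/5 (linearity over flips).
E[winnings] = 7·32/5 = 224/5.

224/5 dollars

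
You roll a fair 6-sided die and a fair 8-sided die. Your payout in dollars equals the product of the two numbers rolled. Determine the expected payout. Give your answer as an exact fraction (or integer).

63/4 dollars

Distribution of the product of the two numbers rolled: 1 w.p. 1/48, 2 w.p. 1/24, 3 w.p. 1/24, 4 w.p. 1/16, 5 w.p. 1/24, 6 w.p. 1/12, …
E[payout] = (1/48)·1 + (1/24)·2 + (1/24)·3 + (1/16)·4 + (1/24)·5 + (1/12)·6 + (1/48)·7 + (1/16)·8 + (1/48)·9 + (1/24)·10 + (1/12)·12 + (1/48)·14 + (1/24)·15 + (1/24)·16 + (1/24)·18 + (1/24)·20 + (1/48)·21 + (1/16)·24 + (1/48)·25 + (1/48)·28 + (1/24)·30 + (1/48)·32 + (1/48)·35 + (1/48)·36 + (1/48)·40 + (1/48)·42 + (1/48)·48 = 63/4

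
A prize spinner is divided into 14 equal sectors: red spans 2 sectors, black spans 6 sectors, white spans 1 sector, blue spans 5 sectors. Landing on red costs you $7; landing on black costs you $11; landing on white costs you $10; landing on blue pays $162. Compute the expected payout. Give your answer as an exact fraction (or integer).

E[payout] = (2/14)·(-7) + (6/14)·(-11) + (1/14)·(-10) + (5/14)·162 = 360/7

360/7 dollars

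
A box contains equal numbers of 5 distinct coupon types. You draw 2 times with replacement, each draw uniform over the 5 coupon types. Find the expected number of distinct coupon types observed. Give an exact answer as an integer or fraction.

9/5

Let Xⱼ=1 if type j appears at least once. P(Xⱼ=1) = 1 − ((5−1)/5)^2 = 9/25.
E[#distinct] = 5·9/25 = 9/5.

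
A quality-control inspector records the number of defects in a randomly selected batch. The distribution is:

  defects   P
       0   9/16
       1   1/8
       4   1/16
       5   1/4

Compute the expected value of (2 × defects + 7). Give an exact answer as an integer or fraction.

E[2x+7] = (9/16)·7 + (1/8)·9 + (1/16)·15 + (1/4)·17
     = 41/4

41/4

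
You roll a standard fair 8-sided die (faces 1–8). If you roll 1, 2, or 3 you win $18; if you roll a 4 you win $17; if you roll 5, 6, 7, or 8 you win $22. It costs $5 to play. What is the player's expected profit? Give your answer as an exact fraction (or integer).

E[payout] = (1/8)·17 + (3/8)·18 + (1/2)·22 = 159/8
Expected profit = 159/8 − 5 = 119/8

119/8 dollars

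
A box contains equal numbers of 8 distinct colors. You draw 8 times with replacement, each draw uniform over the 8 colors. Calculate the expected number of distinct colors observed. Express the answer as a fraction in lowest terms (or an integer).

Let Xⱼ=1 if type j appears at least once. P(Xⱼ=1) = 1 − ((8−1)/8)^8 = 11012415/16777216.
E[#distinct] = 8·11012415/16777216 = 11012415/2097152.

11012415/2097152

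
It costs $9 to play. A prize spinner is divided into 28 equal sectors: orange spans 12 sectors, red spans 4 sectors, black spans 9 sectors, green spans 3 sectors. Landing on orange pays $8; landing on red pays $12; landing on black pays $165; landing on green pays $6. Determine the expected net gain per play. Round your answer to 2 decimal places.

E[payout] = (12/28)·8 + (4/28)·12 + (9/28)·165 + (3/28)·6 = 1647/28
Expected profit = 1647/28 − 9 = 1395/28 ≈ $49.82

$49.82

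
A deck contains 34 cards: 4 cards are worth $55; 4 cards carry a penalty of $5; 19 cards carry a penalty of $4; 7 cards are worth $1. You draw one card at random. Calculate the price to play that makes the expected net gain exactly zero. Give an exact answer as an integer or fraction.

131/34 dollars

E[payout] = (4/34)·55 + (4/34)·(-5) + (19/34)·(-4) + (7/34)·1 = 131/34
Fair fee = E[payout] = 131/34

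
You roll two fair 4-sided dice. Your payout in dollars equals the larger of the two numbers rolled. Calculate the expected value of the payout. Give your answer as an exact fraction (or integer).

25/8 dollars

Distribution of the larger of the two numbers rolled: 1 w.p. 1/16, 2 w.p. 3/16, 3 w.p. 5/16, 4 w.p. 7/16
E[payout] = (1/16)·1 + (3/16)·2 + (5/16)·3 + (7/16)·4 = 25/8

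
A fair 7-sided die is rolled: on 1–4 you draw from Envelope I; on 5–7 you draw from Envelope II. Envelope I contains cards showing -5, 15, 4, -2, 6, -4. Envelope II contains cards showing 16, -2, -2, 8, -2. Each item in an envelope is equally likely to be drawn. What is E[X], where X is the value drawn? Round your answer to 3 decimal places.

E[X | Envelope I] = (-5 + 15 + 4 − 2 + 6 − 4)/6 = 7/3
E[X | Envelope II] = (16 − 2 − 2 + 8 − 2)/5 = 18/5
E[X] = (4/7)·7/3 + (3/7)·18/5 = 302/105 ≈ 2.876

2.876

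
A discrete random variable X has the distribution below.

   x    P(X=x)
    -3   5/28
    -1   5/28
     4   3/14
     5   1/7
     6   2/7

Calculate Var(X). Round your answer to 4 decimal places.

12.4592

E[X] = (5/28)·(-3) + (5/28)·(-1) + (3/14)·4 + (1/7)·5 + (2/7)·6 = 18/7
E[X²] = (5/28)·9 + (5/28)·1 + (3/14)·16 + (1/7)·25 + (2/7)·36 = 267/14
Var(X) = 267/14 − (18/7)² = 1221/98 ≈ 12.4592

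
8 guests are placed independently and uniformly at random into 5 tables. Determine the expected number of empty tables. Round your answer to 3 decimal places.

Let Xⱼ=1 if table j is empty. P(Xⱼ=1) = ((5-1)/5)^8 = 65536/390625.
By linearity, E[#empty] = 5·65536/390625 = 65536/78125.
≈ 0.839

0.839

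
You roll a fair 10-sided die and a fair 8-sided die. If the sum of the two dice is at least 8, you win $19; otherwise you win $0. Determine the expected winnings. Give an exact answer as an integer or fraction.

1121/80 dollars

E[payout] = (21/80)·0 + (59/80)·19 = 1121/80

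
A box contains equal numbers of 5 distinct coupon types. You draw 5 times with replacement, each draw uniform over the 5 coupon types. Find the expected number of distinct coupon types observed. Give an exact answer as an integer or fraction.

2101/625

Let Xⱼ=1 if type j appears at least once. P(Xⱼ=1) = 1 − ((5−1)/5)^5 = 2101/3125.
E[#distinct] = 5·2101/3125 = 2101/625.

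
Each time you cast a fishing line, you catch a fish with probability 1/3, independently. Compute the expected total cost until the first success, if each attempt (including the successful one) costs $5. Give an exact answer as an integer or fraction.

$15

E[#attempts] = 1/p = 3; E[cost] = 5·3 = 15.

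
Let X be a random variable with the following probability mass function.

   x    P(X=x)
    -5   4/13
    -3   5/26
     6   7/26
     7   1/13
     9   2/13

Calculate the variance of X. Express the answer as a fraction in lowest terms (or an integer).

22525/676

E[X] = (4/13)·(-5) + (5/26)·(-3) + (7/26)·6 + (1/13)·7 + (2/13)·9 = 37/26
E[X²] = (4/13)·25 + (5/26)·9 + (7/26)·36 + (1/13)·49 + (2/13)·81 = 919/26
Var(X) = 919/26 − (37/26)² = 22525/676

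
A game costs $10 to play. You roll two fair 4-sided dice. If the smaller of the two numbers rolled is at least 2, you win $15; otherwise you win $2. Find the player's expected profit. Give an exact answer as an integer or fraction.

-11/16 dollars

E[payout] = (7/16)·2 + (9/16)·15 = 149/16
Expected profit = 149/16 − 10 = -11/16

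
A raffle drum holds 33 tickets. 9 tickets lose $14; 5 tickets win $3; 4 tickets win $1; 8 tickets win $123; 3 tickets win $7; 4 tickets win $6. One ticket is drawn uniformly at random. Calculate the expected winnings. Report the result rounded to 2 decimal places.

E[payout] = (9/33)·(-14) + (5/33)·3 + (4/33)·1 + (8/33)·123 + (3/33)·7 + (4/33)·6 = 922/33
≈ $27.94

$27.94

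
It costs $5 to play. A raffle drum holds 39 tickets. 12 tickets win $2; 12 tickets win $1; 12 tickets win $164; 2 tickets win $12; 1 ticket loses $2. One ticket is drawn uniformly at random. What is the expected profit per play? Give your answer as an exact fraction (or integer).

E[payout] = (12/39)·2 + (12/39)·1 + (12/39)·164 + (2/39)·12 + (1/39)·(-2) = 2026/39
Expected profit = 2026/39 − 5 = 1831/39

1831/39 dollars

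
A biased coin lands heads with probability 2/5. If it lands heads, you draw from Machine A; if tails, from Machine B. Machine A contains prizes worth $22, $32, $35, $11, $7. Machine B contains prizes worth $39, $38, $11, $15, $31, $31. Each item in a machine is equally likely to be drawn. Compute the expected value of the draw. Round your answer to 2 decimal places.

$25.06

E[X | Machine A] = (22 + 32 + 35 + 11 + 7)/5 = 107/5
E[X | Machine B] = (39 + 38 + 11 + 15 + 31 + 31)/6 = 55/2
E[X] = (2/5)·107/5 + (3/5)·55/2 = 1253/50 ≈ 25.06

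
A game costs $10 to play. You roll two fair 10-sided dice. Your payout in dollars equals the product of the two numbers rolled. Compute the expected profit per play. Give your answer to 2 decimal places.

Distribution of the product of the two numbers rolled: 1 w.p. 1/100, 2 w.p. 1/50, 3 w.p. 1/50, 4 w.p. 3/100, 5 w.p. 1/50, 6 w.p. 1/25, …
E[payout] = (1/100)·1 + (1/50)·2 + (1/50)·3 + (3/100)·4 + (1/50)·5 + (1/25)·6 + (1/50)·7 + (1/25)·8 + (3/100)·9 + (1/25)·10 + (1/25)·12 + (1/50)·14 + (1/50)·15 + (3/100)·16 + (1/25)·18 + (1/25)·20 + (1/50)·21 + (1/25)·24 + (1/100)·25 + (1/50)·27 + (1/50)·28 + (1/25)·30 + (1/50)·32 + (1/50)·35 + (3/100)·36 + (1/25)·40 + (1/50)·42 + (1/50)·45 + (1/50)·48 + (1/100)·49 + (1/50)·50 + (1/50)·54 + (1/50)·56 + (1/50)·60 + (1/50)·63 + (1/100)·64 + (1/50)·70 + (1/50)·72 + (1/50)·80 + (1/100)·81 + (1/50)·90 + (1/100)·100 = 121/4
Expected profit = 121/4 − 10 = 81/4 ≈ $20.25

$20.25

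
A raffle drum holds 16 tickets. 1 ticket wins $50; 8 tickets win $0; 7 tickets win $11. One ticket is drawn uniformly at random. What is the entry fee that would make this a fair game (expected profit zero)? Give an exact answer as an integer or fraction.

E[payout] = (1/16)·50 + (8/16)·0 + (7/16)·11 = 127/16
Fair fee = E[payout] = 127/16

127/16 dollars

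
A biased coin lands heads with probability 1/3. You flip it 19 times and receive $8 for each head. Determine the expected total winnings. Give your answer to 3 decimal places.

$50.667

E[#heads] = 19·1/3 = 19/3 (linearity over flips).
E[winnings] = 8·19/3 = 152/3.
≈ 50.667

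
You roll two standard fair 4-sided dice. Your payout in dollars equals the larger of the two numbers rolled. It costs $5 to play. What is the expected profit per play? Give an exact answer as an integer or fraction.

Distribution of the larger of the two numbers rolled: 1 w.p. 1/16, 2 w.p. 3/16, 3 w.p. 5/16, 4 w.p. 7/16
E[payout] = (1/16)·1 + (3/16)·2 + (5/16)·3 + (7/16)·4 = 25/8
Expected profit = 25/8 − 5 = -15/8

-15/8 dollars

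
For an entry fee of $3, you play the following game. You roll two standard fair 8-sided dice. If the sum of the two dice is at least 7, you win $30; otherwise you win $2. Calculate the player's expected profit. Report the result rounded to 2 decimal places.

E[payout] = (15/64)·2 + (49/64)·30 = 375/16
Expected profit = 375/16 − 3 = 327/16 ≈ $20.44

$20.44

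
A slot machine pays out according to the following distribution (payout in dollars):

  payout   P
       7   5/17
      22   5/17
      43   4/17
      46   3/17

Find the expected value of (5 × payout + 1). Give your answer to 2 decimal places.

E[5x+1] = (5/17)·36 + (5/17)·111 + (4/17)·216 + (3/17)·231
     = 2292/17 ≈ 134.82

134.82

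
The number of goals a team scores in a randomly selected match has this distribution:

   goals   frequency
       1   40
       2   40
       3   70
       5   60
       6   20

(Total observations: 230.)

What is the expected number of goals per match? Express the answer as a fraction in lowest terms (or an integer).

Total = 230, so P(goals=1) = 40/230, etc.
E[X] = (4/23)·1 + (4/23)·2 + (7/23)·3 + (6/23)·5 + (2/23)·6
     = 75/23

75/23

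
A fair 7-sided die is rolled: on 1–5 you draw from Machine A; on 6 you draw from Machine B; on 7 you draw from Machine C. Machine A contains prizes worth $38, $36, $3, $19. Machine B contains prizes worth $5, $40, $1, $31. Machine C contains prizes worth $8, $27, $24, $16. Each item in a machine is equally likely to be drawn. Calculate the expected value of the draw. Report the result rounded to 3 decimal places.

E[X | Machine A] = (38 + 36 + 3 + 19)/4 = 24
E[X | Machine B] = (5 + 40 + 1 + 31)/4 = 77/4
E[X | Machine C] = (8 + 27 + 24 + 16)/4 = 75/4
E[X] = (5/7)·24 + (1/7)·77/4 + (1/7)·75/4 = 158/7 ≈ 22.571

$22.571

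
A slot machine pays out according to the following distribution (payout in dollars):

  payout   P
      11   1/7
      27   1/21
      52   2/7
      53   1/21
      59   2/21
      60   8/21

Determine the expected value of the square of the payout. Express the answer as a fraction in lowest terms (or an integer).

18629/7

E[X²] = (1/7)·121 + (1/21)·729 + (2/7)·2704 + (1/21)·2809 + (2/21)·3481 + (8/21)·3600
     = 18629/7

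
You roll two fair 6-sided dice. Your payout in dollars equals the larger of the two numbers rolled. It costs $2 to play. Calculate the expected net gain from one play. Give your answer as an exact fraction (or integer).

Distribution of the larger of the two numbers rolled: 1 w.p. 1/36, 2 w.p. 1/12, 3 w.p. 5/36, 4 w.p. 7/36, 5 w.p. 1/4, 6 w.p. 11/36
E[payout] = (1/36)·1 + (1/12)·2 + (5/36)·3 + (7/36)·4 + (1/4)·5 + (11/36)·6 = 161/36
Expected profit = 161/36 − 2 = 89/36

89/36 dollars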